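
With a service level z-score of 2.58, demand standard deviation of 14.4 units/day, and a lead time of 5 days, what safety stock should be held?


Formula: SS = z * sigma_d * sqrt(LT)
sqrt(LT) = sqrt(5) = 2.2361
SS = 2.58 * 14.4 * 2.2361
SS = 83.1 units

83.1 units


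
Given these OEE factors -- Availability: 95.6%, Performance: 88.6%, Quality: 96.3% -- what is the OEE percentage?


Formula: OEE = Availability * Performance * Quality / 10000
A * P = 95.6% * 88.6% / 100 = 84.7%
OEE = 84.7% * 96.3% / 100 = 81.6%

81.6%


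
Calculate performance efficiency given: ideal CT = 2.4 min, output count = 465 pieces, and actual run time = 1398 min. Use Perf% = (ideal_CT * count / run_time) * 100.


Formula: Performance = (Ideal CT * Total Count) / Run Time * 100
Ideal output time = 2.4 * 465 = 1116.0 min
Performance = 1116.0 / 1398 * 100 = 79.8%

79.8%


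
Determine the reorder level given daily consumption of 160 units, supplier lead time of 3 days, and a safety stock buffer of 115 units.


Formula: ROP = (Daily Demand * Lead Time) + Safety Stock
Demand during lead time = 160 * 3 = 480 units
ROP = 480 + 115 = 595 units

595 units


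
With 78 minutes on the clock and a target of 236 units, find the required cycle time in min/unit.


Formula: CT = Available Time / Number of Units
CT = 78 min / 236 units
CT = 0.33 min/unit

0.33 min/unit


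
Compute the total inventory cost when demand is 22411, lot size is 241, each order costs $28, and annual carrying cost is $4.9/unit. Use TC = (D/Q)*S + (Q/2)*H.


TC = 22411/241 * 28 + 241/2 * 4.9

$3194.22


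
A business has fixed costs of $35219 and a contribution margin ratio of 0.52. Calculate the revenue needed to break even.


Formula: BER = Fixed Costs / Contribution Margin Ratio
BER = $35219 / 0.52
BER = $67728.85 (to the nearest cent)

$67728.85


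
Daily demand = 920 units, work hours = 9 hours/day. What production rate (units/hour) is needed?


Formula: Production Rate = Daily Demand / Available Hours
Rate = 920 units/day / 9 hours/day
Rate = 102.2 units/hour

102.2 units/hour


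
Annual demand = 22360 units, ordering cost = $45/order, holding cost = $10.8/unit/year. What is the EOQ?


Formula: EOQ = sqrt(2 * D * S / H)
Numerator: 2 * 22360 * 45 = 2012400
2DS/H = 2012400 / 10.8 = 186333.3
EOQ = sqrt(186333.3) = 431.7 units

431.7 units


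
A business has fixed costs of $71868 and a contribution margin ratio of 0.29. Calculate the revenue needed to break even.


Formula: BER = Fixed Costs / Contribution Margin Ratio
BER = $71868 / 0.29
BER = $247820.69 (to the nearest cent)

$247820.69


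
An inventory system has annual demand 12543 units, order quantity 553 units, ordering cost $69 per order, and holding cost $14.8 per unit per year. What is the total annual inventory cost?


TC = 12543/553 * 69 + 553/2 * 14.8

$5657.24


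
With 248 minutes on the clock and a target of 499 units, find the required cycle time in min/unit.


Formula: CT = Available Time / Number of Units
CT = 248 min / 499 units
CT = 0.5 min/unit

0.5 min/unit


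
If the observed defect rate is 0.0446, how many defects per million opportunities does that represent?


DPMO = defect_rate * 1000000 = 0.0446 * 1000000

44600


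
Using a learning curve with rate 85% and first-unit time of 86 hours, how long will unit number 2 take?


Formula: T_n = T_1 * (learning_rate)^(log2(n)) where learning_rate = rate/100
Doublings = log2(2) = 1
T_n = 86 * 0.85^1
T_n = 86 * 0.85 = 73.1 hours

73.1 hours


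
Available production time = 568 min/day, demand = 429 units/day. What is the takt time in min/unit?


Formula: Takt Time = Available Production Time / Customer Demand
Takt = 568 min/day / 429 units/day
Takt = 1.32 min/unit

1.32 min/unit


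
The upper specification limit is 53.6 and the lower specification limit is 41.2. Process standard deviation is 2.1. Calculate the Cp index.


Cp = (53.6 - 41.2) / (6 * 2.1)

0.98


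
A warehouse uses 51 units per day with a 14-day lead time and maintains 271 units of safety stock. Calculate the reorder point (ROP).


Formula: ROP = (Daily Demand * Lead Time) + Safety Stock
Demand during lead time = 51 * 14 = 714 units
ROP = 714 + 271 = 985 units

985 units


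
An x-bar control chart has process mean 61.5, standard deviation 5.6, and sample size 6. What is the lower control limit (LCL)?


LCL = 61.5 - 3 * 5.6 / sqrt(6)

54.64


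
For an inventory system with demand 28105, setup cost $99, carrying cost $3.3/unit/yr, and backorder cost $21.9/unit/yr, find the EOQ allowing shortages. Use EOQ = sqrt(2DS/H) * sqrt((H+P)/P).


Formula: EOQ* = sqrt(2DS/H) * sqrt((H+P)/P)
Base EOQ = sqrt(2*28105*99/3.3) = 1298.58 units
Correction = sqrt((3.3+21.9)/21.9) = 1.0727
EOQ* = 1298.58 * 1.0727 = 1393.0 units

1393.0 units


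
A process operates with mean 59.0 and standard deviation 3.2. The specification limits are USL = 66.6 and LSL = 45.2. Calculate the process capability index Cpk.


Cpu = (66.6 - 59.0) / (3 * 3.2) = 0.79
Cpl = (59.0 - 45.2) / (3 * 3.2) = 1.44
Cpk = min(0.79, 1.44) = 0.79

0.79


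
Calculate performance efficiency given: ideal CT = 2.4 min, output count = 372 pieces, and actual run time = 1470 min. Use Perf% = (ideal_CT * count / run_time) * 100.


Formula: Performance = (Ideal CT * Total Count) / Run Time * 100
Ideal output time = 2.4 * 372 = 892.8 min
Performance = 892.8 / 1470 * 100 = 60.7%

60.7%


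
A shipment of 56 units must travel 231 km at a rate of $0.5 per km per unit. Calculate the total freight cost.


TC = dist * cost * units = 231 * 0.5 * 56 = $6468.00

$6468.00


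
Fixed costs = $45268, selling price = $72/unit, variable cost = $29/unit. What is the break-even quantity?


Formula: BEQ = Fixed Costs / (Price - Variable Cost)
Contribution margin = $72 - $29 = $43/unit
BEQ = ceil($45268 / $43/unit) = ceil(1052.74) = 1053 units

1053 units


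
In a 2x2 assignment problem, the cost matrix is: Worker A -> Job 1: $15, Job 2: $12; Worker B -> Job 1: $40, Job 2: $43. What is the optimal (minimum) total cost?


Option 1: A->1 + B->2 = $15 + $43 = $58
Option 2: A->2 + B->1 = $12 + $40 = $52
Min cost = min($58, $52) = $52

$52


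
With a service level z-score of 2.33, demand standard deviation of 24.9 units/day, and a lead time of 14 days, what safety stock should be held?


Formula: SS = z * sigma_d * sqrt(LT)
sqrt(LT) = sqrt(14) = 3.7417
SS = 2.33 * 24.9 * 3.7417
SS = 217.1 units

217.1 units


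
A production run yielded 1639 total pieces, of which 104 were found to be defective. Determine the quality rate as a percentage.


Formula: Quality Rate = Good Pieces / Total Pieces * 100
Good pieces = 1639 - 104 = 1535
QR = 1535 / 1639 * 100 = 93.7%

93.7%


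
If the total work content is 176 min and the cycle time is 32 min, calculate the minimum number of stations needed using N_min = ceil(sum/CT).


Formula: N_min = ceil(Sum of Task Times / Cycle Time)
N_min = ceil(176 min / 32 min) = ceil(5.5)
N_min = 6 stations

6


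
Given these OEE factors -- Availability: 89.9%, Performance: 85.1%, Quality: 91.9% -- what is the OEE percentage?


Formula: OEE = Availability * Performance * Quality / 10000
A * P = 89.9% * 85.1% / 100 = 76.5%
OEE = 76.5% * 91.9% / 100 = 70.3%

70.3%


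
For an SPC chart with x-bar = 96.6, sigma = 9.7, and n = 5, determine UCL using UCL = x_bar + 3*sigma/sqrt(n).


UCL = 96.6 + 3 * 9.7 / sqrt(5)

109.61


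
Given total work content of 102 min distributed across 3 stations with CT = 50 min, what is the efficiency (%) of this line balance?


Formula: Efficiency = Sum of Task Times / (N_stations * CT) * 100
Total station capacity = 3 stations * 50 min = 150 min
Efficiency = 102 / 150 * 100 = 68.0%

68.0%


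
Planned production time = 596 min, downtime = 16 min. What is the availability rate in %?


Formula: Availability = (Planned Time - Downtime) / Planned Time * 100
Uptime = 596 - 16 = 580 min
Availability = 580 / 596 * 100 = 97.3%

97.3%


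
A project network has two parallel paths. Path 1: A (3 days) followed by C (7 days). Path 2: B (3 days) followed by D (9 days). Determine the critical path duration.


Path 1 = 3 + 7 = 10 days
Path 2 = 3 + 9 = 12 days
Duration = max(10, 12) = 12 days

12 days


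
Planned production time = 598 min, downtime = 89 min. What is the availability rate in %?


Formula: Availability = (Planned Time - Downtime) / Planned Time * 100
Uptime = 598 - 89 = 509 min
Availability = 509 / 598 * 100 = 85.1%

85.1%


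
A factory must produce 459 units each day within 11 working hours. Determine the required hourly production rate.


Formula: Production Rate = Daily Demand / Available Hours
Rate = 459 units/day / 11 hours/day
Rate = 41.7 units/hour

41.7 units/hour


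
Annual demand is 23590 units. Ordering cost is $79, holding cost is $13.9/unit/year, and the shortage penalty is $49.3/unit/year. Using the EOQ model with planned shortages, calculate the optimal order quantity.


Formula: EOQ* = sqrt(2DS/H) * sqrt((H+P)/P)
Base EOQ = sqrt(2*23590*79/13.9) = 517.83 units
Correction = sqrt((13.9+49.3)/49.3) = 1.13223
EOQ* = 517.83 * 1.13223 = 586.3 units

586.3 units


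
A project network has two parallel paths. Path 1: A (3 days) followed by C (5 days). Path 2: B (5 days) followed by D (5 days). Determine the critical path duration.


Path 1 = 3 + 5 = 8 days
Path 2 = 5 + 5 = 10 days
Duration = max(8, 10) = 10 days

10 days


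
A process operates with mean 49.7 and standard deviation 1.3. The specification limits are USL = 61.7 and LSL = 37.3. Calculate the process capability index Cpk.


Cpu = (61.7 - 49.7) / (3 * 1.3) = 3.08
Cpl = (49.7 - 37.3) / (3 * 1.3) = 3.18
Cpk = min(3.08, 3.18) = 3.08

3.08


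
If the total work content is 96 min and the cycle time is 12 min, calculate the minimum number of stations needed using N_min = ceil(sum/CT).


Formula: N_min = ceil(Sum of Task Times / Cycle Time)
N_min = ceil(96 min / 12 min) = ceil(8.0)
N_min = 8 stations

8


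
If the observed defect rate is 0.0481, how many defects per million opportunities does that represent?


DPMO = defect_rate * 1000000 = 0.0481 * 1000000

48100


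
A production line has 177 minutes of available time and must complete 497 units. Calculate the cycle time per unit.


Formula: CT = Available Time / Number of Units
CT = 177 min / 497 units
CT = 0.36 min/unit

0.36 min/unit


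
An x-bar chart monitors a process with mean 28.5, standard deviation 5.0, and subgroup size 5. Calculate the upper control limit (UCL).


UCL = 28.5 + 3 * 5.0 / sqrt(5)

35.21


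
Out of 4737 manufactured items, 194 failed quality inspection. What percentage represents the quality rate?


Formula: Quality Rate = Good Pieces / Total Pieces * 100
Good pieces = 4737 - 194 = 4543
QR = 4543 / 4737 * 100 = 95.9%

95.9%


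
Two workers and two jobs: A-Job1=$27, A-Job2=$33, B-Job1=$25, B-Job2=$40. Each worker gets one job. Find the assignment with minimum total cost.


Option 1: A->1 + B->2 = $27 + $40 = $67
Option 2: A->2 + B->1 = $33 + $25 = $58
Min cost = min($67, $58) = $58

$58


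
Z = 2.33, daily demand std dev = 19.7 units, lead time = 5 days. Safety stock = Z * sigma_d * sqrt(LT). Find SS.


Formula: SS = z * sigma_d * sqrt(LT)
sqrt(LT) = sqrt(5) = 2.2361
SS = 2.33 * 19.7 * 2.2361
SS = 102.6 units

102.6 units


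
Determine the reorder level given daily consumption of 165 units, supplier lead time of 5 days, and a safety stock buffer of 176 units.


Formula: ROP = (Daily Demand * Lead Time) + Safety Stock
Demand during lead time = 165 * 5 = 825 units
ROP = 825 + 176 = 1001 units

1001 units


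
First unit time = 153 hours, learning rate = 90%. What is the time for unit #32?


Formula: T_n = T_1 * (learning_rate)^(log2(n)) where learning_rate = rate/100
Doublings = log2(32) = 5
T_n = 153 * 0.9^5
T_n = 153 * 0.5905 = 90.3 hours

90.3 hours


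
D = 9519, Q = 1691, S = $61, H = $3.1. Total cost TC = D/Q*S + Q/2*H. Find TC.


TC = 9519/1691 * 61 + 1691/2 * 3.1

$2964.43


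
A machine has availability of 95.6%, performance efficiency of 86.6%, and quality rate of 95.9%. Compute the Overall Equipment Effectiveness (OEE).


Formula: OEE = Availability * Performance * Quality / 10000
A * P = 95.6% * 86.6% / 100 = 82.79%
OEE = 82.79% * 95.9% / 100 = 79.4%

79.4%


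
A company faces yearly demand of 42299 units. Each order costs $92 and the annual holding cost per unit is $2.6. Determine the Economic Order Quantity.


Formula: EOQ = sqrt(2 * D * S / H)
Numerator: 2 * 42299 * 92 = 7783016
2DS/H = 7783016 / 2.6 = 2993467.7
EOQ = sqrt(2993467.7) = 1730.2 units

1730.2 units


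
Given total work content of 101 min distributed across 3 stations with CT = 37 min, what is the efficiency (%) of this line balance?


Formula: Efficiency = Sum of Task Times / (N_stations * CT) * 100
Total station capacity = 3 stations * 37 min = 111 min
Efficiency = 101 / 111 * 100 = 91.0%

91.0%


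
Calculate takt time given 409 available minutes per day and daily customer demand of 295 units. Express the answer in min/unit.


Formula: Takt Time = Available Production Time / Customer Demand
Takt = 409 min/day / 295 units/day
Takt = 1.39 min/unit

1.39 min/unit


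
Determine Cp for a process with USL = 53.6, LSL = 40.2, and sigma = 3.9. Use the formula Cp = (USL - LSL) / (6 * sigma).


Cp = (53.6 - 40.2) / (6 * 3.9)

0.57


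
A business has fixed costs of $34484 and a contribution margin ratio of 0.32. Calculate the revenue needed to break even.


Formula: BER = Fixed Costs / Contribution Margin Ratio
BER = $34484 / 0.32
BER = $107762.50 (to the nearest cent)

$107762.50


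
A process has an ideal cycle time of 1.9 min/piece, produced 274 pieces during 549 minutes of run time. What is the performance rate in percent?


Formula: Performance = (Ideal CT * Total Count) / Run Time * 100
Ideal output time = 1.9 * 274 = 520.6 min
Performance = 520.6 / 549 * 100 = 94.8%

94.8%


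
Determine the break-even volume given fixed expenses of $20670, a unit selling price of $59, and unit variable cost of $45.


Formula: BEQ = Fixed Costs / (Price - Variable Cost)
Contribution margin = $59 - $45 = $14/unit
BEQ = ceil($20670 / $14/unit) = ceil(1476.43) = 1477 units

1477 units


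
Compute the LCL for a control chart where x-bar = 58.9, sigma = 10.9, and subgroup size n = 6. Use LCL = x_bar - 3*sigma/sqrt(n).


LCL = 58.9 - 3 * 10.9 / sqrt(6)

45.55


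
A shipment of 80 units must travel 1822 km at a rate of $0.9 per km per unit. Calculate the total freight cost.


TC = dist * cost * units = 1822 * 0.9 * 80 = $131184.00

$131184.00


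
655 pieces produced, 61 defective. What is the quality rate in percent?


Formula: Quality Rate = Good Pieces / Total Pieces * 100
Good pieces = 655 - 61 = 594
QR = 594 / 655 * 100 = 90.7%

90.7%


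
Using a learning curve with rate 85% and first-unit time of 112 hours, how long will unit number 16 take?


Formula: T_n = T_1 * (learning_rate)^(log2(n)) where learning_rate = rate/100
Doublings = log2(16) = 4
T_n = 112 * 0.85^4
T_n = 112 * 0.522 = 58.5 hours

58.5 hours


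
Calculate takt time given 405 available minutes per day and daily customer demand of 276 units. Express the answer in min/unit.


Formula: Takt Time = Available Production Time / Customer Demand
Takt = 405 min/day / 276 units/day
Takt = 1.47 min/unit

1.47 min/unit


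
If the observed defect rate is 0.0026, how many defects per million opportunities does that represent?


DPMO = defect_rate * 1000000 = 0.0026 * 1000000

2600


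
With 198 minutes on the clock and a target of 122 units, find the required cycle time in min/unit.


Formula: CT = Available Time / Number of Units
CT = 198 min / 122 units
CT = 1.62 min/unit

1.62 min/unit


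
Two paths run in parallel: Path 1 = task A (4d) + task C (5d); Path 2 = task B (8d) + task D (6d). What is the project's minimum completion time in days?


Path 1 = 4 + 5 = 9 days
Path 2 = 8 + 6 = 14 days
Duration = max(9, 14) = 14 days

14 days


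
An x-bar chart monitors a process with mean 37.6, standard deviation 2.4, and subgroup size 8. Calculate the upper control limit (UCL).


UCL = 37.6 + 3 * 2.4 / sqrt(8)

40.15


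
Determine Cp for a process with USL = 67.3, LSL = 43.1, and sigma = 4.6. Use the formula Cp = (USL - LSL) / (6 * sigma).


Cp = (67.3 - 43.1) / (6 * 4.6)

0.88


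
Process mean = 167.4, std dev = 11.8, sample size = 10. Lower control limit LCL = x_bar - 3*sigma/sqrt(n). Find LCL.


LCL = 167.4 - 3 * 11.8 / sqrt(10)

156.21


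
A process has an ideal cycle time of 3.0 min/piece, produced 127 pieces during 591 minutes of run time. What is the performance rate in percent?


Formula: Performance = (Ideal CT * Total Count) / Run Time * 100
Ideal output time = 3.0 * 127 = 381.0 min
Performance = 381.0 / 591 * 100 = 64.5%

64.5%


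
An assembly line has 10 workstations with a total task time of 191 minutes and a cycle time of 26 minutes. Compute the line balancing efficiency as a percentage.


Formula: Efficiency = Sum of Task Times / (N_stations * CT) * 100
Total station capacity = 10 stations * 26 min = 260 min
Efficiency = 191 / 260 * 100 = 73.5%

73.5%


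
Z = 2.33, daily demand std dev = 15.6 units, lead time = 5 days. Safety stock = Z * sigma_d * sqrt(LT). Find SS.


Formula: SS = z * sigma_d * sqrt(LT)
sqrt(LT) = sqrt(5) = 2.2361
SS = 2.33 * 15.6 * 2.2361
SS = 81.3 units

81.3 units


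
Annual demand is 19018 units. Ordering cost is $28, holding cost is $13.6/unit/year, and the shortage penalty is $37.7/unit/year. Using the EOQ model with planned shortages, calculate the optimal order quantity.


Formula: EOQ* = sqrt(2DS/H) * sqrt((H+P)/P)
Base EOQ = sqrt(2*19018*28/13.6) = 279.84 units
Correction = sqrt((13.6+37.7)/37.7) = 1.16651
EOQ* = 279.84 * 1.16651 = 326.4 units

326.4 units


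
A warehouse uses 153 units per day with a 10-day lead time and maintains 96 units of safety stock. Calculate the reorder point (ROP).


Formula: ROP = (Daily Demand * Lead Time) + Safety Stock
Demand during lead time = 153 * 10 = 1530 units
ROP = 1530 + 96 = 1626 units

1626 units


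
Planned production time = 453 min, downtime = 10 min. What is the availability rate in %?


Formula: Availability = (Planned Time - Downtime) / Planned Time * 100
Uptime = 453 - 10 = 443 min
Availability = 443 / 453 * 100 = 97.8%

97.8%


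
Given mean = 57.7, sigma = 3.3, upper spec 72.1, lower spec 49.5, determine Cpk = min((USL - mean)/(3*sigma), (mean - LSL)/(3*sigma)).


Cpu = (72.1 - 57.7) / (3 * 3.3) = 1.45
Cpl = (57.7 - 49.5) / (3 * 3.3) = 0.83
Cpk = min(1.45, 0.83) = 0.83

0.83


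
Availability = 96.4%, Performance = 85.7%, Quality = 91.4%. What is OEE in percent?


Formula: OEE = Availability * Performance * Quality / 10000
A * P = 96.4% * 85.7% / 100 = 82.61%
OEE = 82.61% * 91.4% / 100 = 75.5%

75.5%


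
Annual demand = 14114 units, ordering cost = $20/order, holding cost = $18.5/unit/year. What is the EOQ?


Formula: EOQ = sqrt(2 * D * S / H)
Numerator: 2 * 14114 * 20 = 564560
2DS/H = 564560 / 18.5 = 30516.8
EOQ = sqrt(30516.8) = 174.7 units

174.7 units


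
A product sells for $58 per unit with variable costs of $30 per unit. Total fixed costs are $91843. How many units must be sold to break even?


Formula: BEQ = Fixed Costs / (Price - Variable Cost)
Contribution margin = $58 - $30 = $28/unit
BEQ = ceil($91843 / $28/unit) = ceil(3280.11) = 3281 units

3281 units


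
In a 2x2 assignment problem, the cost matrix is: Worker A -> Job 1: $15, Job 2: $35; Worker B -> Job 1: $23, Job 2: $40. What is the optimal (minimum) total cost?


Option 1: A->1 + B->2 = $15 + $40 = $55
Option 2: A->2 + B->1 = $35 + $23 = $58
Min cost = min($55, $58) = $55

$55


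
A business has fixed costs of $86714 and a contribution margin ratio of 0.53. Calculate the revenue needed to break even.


Formula: BER = Fixed Costs / Contribution Margin Ratio
BER = $86714 / 0.53
BER = $163611.32 (to the nearest cent)

$163611.32


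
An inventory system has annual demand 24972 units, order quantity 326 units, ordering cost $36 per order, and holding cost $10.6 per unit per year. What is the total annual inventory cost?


TC = 24972/326 * 36 + 326/2 * 10.6

$4485.44


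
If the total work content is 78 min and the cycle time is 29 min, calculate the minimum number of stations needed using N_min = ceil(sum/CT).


Formula: N_min = ceil(Sum of Task Times / Cycle Time)
N_min = ceil(78 min / 29 min) = ceil(2.6897)
N_min = 3 stations

3


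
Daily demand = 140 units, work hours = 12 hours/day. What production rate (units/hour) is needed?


Formula: Production Rate = Daily Demand / Available Hours
Rate = 140 units/day / 12 hours/day
Rate = 11.7 units/hour

11.7 units/hour


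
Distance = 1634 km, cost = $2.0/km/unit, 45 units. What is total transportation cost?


TC = dist * cost * units = 1634 * 2.0 * 45 = $147060.00

$147060.00


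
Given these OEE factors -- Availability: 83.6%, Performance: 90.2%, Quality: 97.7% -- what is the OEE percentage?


Formula: OEE = Availability * Performance * Quality / 10000
A * P = 83.6% * 90.2% / 100 = 75.41%
OEE = 75.41% * 97.7% / 100 = 73.7%

73.7%


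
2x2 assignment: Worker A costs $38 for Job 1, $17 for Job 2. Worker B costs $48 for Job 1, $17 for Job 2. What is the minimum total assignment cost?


Option 1: A->1 + B->2 = $38 + $17 = $55
Option 2: A->2 + B->1 = $17 + $48 = $65
Min cost = min($55, $65) = $55

$55


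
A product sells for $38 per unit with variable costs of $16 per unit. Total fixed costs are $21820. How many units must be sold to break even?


Formula: BEQ = Fixed Costs / (Price - Variable Cost)
Contribution margin = $38 - $16 = $22/unit
BEQ = ceil($21820 / $22/unit) = ceil(991.82) = 992 units

992 units


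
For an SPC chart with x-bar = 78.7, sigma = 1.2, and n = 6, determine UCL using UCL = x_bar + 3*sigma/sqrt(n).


UCL = 78.7 + 3 * 1.2 / sqrt(6)

80.17


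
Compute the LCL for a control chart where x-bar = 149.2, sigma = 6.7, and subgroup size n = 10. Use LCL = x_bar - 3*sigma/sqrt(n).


LCL = 149.2 - 3 * 6.7 / sqrt(10)

142.84


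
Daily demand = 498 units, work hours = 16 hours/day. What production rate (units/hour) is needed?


Formula: Production Rate = Daily Demand / Available Hours
Rate = 498 units/day / 16 hours/day
Rate = 31.1 units/hour

31.1 units/hour


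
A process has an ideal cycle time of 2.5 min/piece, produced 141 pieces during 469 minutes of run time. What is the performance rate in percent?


Formula: Performance = (Ideal CT * Total Count) / Run Time * 100
Ideal output time = 2.5 * 141 = 352.5 min
Performance = 352.5 / 469 * 100 = 75.2%

75.2%


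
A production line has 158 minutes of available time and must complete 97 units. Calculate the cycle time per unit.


Formula: CT = Available Time / Number of Units
CT = 158 min / 97 units
CT = 1.63 min/unit

1.63 min/unit


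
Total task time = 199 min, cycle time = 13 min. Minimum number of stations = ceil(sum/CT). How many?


Formula: N_min = ceil(Sum of Task Times / Cycle Time)
N_min = ceil(199 min / 13 min) = ceil(15.3077)
N_min = 16 stations

16


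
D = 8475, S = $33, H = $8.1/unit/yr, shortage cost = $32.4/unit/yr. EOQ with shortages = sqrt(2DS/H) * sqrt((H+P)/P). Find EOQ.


Formula: EOQ* = sqrt(2DS/H) * sqrt((H+P)/P)
Base EOQ = sqrt(2*8475*33/8.1) = 262.78 units
Correction = sqrt((8.1+32.4)/32.4) = 1.11803
EOQ* = 262.78 * 1.11803 = 293.8 units

293.8 units


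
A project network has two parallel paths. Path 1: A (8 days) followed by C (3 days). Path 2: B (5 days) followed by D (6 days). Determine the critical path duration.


Path 1 = 8 + 3 = 11 days
Path 2 = 5 + 6 = 11 days
Duration = max(11, 11) = 11 days

11 days


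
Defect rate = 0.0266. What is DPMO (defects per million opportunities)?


DPMO = defect_rate * 1000000 = 0.0266 * 1000000

26600


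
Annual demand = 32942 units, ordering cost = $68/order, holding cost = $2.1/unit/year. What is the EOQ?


Formula: EOQ = sqrt(2 * D * S / H)
Numerator: 2 * 32942 * 68 = 4480112
2DS/H = 4480112 / 2.1 = 2133386.7
EOQ = sqrt(2133386.7) = 1460.6 units

1460.6 units


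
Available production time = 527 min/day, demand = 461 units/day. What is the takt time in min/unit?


Formula: Takt Time = Available Production Time / Customer Demand
Takt = 527 min/day / 461 units/day
Takt = 1.14 min/unit

1.14 min/unit


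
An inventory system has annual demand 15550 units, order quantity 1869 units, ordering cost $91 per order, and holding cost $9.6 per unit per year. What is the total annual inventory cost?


TC = 15550/1869 * 91 + 1869/2 * 9.6

$9728.32


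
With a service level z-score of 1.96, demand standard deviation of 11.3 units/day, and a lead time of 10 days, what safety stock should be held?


Formula: SS = z * sigma_d * sqrt(LT)
sqrt(LT) = sqrt(10) = 3.1623
SS = 1.96 * 11.3 * 3.1623
SS = 70.0 units

70.0 units


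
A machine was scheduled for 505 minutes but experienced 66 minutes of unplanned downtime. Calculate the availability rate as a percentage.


Formula: Availability = (Planned Time - Downtime) / Planned Time * 100
Uptime = 505 - 66 = 439 min
Availability = 439 / 505 * 100 = 86.9%

86.9%


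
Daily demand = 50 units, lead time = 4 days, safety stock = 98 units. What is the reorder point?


Formula: ROP = (Daily Demand * Lead Time) + Safety Stock
Demand during lead time = 50 * 4 = 200 units
ROP = 200 + 98 = 298 units

298 units


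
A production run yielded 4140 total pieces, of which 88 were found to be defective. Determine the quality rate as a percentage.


Formula: Quality Rate = Good Pieces / Total Pieces * 100
Good pieces = 4140 - 88 = 4052
QR = 4052 / 4140 * 100 = 97.9%

97.9%


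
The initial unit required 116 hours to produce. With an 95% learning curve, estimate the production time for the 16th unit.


Formula: T_n = T_1 * (learning_rate)^(log2(n)) where learning_rate = rate/100
Doublings = log2(16) = 4
T_n = 116 * 0.95^4
T_n = 116 * 0.8145 = 94.5 hours

94.5 hours


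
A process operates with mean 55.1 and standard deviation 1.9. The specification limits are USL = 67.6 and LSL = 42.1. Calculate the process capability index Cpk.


Cpu = (67.6 - 55.1) / (3 * 1.9) = 2.19
Cpl = (55.1 - 42.1) / (3 * 1.9) = 2.28
Cpk = min(2.19, 2.28) = 2.19

2.19


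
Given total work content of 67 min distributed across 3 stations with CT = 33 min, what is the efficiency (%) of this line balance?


Formula: Efficiency = Sum of Task Times / (N_stations * CT) * 100
Total station capacity = 3 stations * 33 min = 99 min
Efficiency = 67 / 99 * 100 = 67.7%

67.7%


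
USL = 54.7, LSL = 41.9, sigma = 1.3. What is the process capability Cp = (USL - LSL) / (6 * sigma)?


Cp = (54.7 - 41.9) / (6 * 1.3)

1.64


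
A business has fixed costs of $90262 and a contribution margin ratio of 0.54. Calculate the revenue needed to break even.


Formula: BER = Fixed Costs / Contribution Margin Ratio
BER = $90262 / 0.54
BER = $167151.85 (to the nearest cent)

$167151.85


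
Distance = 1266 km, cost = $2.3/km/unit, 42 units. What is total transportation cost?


TC = dist * cost * units = 1266 * 2.3 * 42 = $122295.60

$122295.60


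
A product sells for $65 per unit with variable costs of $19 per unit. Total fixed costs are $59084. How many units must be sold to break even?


Formula: BEQ = Fixed Costs / (Price - Variable Cost)
Contribution margin = $65 - $19 = $46/unit
BEQ = ceil($59084 / $46/unit) = ceil(1284.43) = 1285 units

1285 units


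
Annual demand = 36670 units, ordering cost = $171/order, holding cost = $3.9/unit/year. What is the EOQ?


Formula: EOQ = sqrt(2 * D * S / H)
Numerator: 2 * 36670 * 171 = 12541140
2DS/H = 12541140 / 3.9 = 3215676.9
EOQ = sqrt(3215676.9) = 1793.2 units

1793.2 units


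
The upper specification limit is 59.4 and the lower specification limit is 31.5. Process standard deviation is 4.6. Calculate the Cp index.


Cp = (59.4 - 31.5) / (6 * 4.6)

1.01


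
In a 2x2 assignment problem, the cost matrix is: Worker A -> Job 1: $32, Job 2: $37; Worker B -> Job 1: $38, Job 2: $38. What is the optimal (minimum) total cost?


Option 1: A->1 + B->2 = $32 + $38 = $70
Option 2: A->2 + B->1 = $37 + $38 = $75
Min cost = min($70, $75) = $70

$70


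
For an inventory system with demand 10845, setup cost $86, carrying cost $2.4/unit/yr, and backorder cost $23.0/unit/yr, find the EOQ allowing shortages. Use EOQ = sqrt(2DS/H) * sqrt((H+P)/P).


Formula: EOQ* = sqrt(2DS/H) * sqrt((H+P)/P)
Base EOQ = sqrt(2*10845*86/2.4) = 881.6 units
Correction = sqrt((2.4+23.0)/23.0) = 1.05088
EOQ* = 881.6 * 1.05088 = 926.5 units

926.5 units


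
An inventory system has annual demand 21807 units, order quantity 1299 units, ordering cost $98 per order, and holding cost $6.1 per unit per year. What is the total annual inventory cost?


TC = 21807/1299 * 98 + 1299/2 * 6.1

$5607.13


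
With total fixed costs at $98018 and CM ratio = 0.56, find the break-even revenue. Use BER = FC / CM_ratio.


Formula: BER = Fixed Costs / Contribution Margin Ratio
BER = $98018 / 0.56
BER = $175032.14 (to the nearest cent)

$175032.14


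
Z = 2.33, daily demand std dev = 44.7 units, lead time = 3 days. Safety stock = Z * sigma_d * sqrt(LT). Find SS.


Formula: SS = z * sigma_d * sqrt(LT)
sqrt(LT) = sqrt(3) = 1.7321
SS = 2.33 * 44.7 * 1.7321
SS = 180.4 units

180.4 units


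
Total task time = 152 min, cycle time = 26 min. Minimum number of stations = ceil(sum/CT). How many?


Formula: N_min = ceil(Sum of Task Times / Cycle Time)
N_min = ceil(152 min / 26 min) = ceil(5.8462)
N_min = 6 stations

6


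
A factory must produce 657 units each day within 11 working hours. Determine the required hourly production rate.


Formula: Production Rate = Daily Demand / Available Hours
Rate = 657 units/day / 11 hours/day
Rate = 59.7 units/hour

59.7 units/hour


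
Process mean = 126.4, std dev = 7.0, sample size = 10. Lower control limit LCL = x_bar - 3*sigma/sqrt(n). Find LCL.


LCL = 126.4 - 3 * 7.0 / sqrt(10)

119.76


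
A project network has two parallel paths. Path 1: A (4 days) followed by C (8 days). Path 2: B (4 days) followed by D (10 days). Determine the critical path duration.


Path 1 = 4 + 8 = 12 days
Path 2 = 4 + 10 = 14 days
Duration = max(12, 14) = 14 days

14 days


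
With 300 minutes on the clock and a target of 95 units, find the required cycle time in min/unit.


Formula: CT = Available Time / Number of Units
CT = 300 min / 95 units
CT = 3.16 min/unit

3.16 min/unit


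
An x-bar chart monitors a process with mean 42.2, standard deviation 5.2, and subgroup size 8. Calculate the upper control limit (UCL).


UCL = 42.2 + 3 * 5.2 / sqrt(8)

47.72


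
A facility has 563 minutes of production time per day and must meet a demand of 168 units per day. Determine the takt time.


Formula: Takt Time = Available Production Time / Customer Demand
Takt = 563 min/day / 168 units/day
Takt = 3.35 min/unit

3.35 min/unit


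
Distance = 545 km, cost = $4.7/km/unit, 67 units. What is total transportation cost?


TC = dist * cost * units = 545 * 4.7 * 67 = $171620.50

$171620.50


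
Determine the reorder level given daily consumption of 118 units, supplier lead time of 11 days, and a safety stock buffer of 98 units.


Formula: ROP = (Daily Demand * Lead Time) + Safety Stock
Demand during lead time = 118 * 11 = 1298 units
ROP = 1298 + 98 = 1396 units

1396 units


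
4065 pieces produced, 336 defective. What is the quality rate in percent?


Formula: Quality Rate = Good Pieces / Total Pieces * 100
Good pieces = 4065 - 336 = 3729
QR = 3729 / 4065 * 100 = 91.7%

91.7%


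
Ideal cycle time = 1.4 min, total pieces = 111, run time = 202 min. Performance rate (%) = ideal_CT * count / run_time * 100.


Formula: Performance = (Ideal CT * Total Count) / Run Time * 100
Ideal output time = 1.4 * 111 = 155.4 min
Performance = 155.4 / 202 * 100 = 76.9%

76.9%


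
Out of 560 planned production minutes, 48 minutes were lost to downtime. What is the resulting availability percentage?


Formula: Availability = (Planned Time - Downtime) / Planned Time * 100
Uptime = 560 - 48 = 512 min
Availability = 512 / 560 * 100 = 91.4%

91.4%


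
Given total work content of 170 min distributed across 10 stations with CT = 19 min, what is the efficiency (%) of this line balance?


Formula: Efficiency = Sum of Task Times / (N_stations * CT) * 100
Total station capacity = 10 stations * 19 min = 190 min
Efficiency = 170 / 190 * 100 = 89.5%

89.5%


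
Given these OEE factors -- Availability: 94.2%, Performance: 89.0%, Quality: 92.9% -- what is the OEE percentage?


Formula: OEE = Availability * Performance * Quality / 10000
A * P = 94.2% * 89.0% / 100 = 83.84%
OEE = 83.84% * 92.9% / 100 = 77.9%

77.9%


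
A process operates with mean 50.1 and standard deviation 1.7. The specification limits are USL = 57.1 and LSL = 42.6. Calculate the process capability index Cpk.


Cpu = (57.1 - 50.1) / (3 * 1.7) = 1.37
Cpl = (50.1 - 42.6) / (3 * 1.7) = 1.47
Cpk = min(1.37, 1.47) = 1.37

1.37


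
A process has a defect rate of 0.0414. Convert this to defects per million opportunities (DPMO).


DPMO = defect_rate * 1000000 = 0.0414 * 1000000

41400


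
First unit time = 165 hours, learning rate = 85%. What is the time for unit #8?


Formula: T_n = T_1 * (learning_rate)^(log2(n)) where learning_rate = rate/100
Doublings = log2(8) = 3
T_n = 165 * 0.85^3
T_n = 165 * 0.6141 = 101.3 hours

101.3 hours


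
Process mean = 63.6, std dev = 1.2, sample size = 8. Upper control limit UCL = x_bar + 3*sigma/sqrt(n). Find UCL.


UCL = 63.6 + 3 * 1.2 / sqrt(8)

64.87


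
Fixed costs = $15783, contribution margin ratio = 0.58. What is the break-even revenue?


Formula: BER = Fixed Costs / Contribution Margin Ratio
BER = $15783 / 0.58
BER = $27212.07 (to the nearest cent)

$27212.07


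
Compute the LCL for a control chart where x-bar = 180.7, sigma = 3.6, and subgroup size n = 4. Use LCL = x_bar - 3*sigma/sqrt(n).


LCL = 180.7 - 3 * 3.6 / sqrt(4)

175.3


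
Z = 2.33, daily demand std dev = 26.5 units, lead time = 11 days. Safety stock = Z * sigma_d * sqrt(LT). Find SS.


Formula: SS = z * sigma_d * sqrt(LT)
sqrt(LT) = sqrt(11) = 3.3166
SS = 2.33 * 26.5 * 3.3166
SS = 204.8 units

204.8 units


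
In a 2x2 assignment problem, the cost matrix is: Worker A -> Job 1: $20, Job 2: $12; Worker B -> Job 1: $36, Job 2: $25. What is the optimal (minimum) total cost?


Option 1: A->1 + B->2 = $20 + $25 = $45
Option 2: A->2 + B->1 = $12 + $36 = $48
Min cost = min($45, $48) = $45

$45


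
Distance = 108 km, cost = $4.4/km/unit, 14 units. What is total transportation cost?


TC = dist * cost * units = 108 * 4.4 * 14 = $6652.80

$6652.80


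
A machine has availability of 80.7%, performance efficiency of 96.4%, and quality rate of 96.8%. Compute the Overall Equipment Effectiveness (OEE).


Formula: OEE = Availability * Performance * Quality / 10000
A * P = 80.7% * 96.4% / 100 = 77.79%
OEE = 77.79% * 96.8% / 100 = 75.3%

75.3%


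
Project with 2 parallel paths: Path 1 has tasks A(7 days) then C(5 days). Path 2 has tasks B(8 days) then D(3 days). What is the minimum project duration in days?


Path 1 = 7 + 5 = 12 days
Path 2 = 8 + 3 = 11 days
Duration = max(12, 11) = 12 days

12 days


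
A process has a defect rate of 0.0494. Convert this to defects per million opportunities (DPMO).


DPMO = defect_rate * 1000000 = 0.0494 * 1000000

49400


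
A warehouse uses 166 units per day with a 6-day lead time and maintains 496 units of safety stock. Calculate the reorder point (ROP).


Formula: ROP = (Daily Demand * Lead Time) + Safety Stock
Demand during lead time = 166 * 6 = 996 units
ROP = 996 + 496 = 1492 units

1492 units


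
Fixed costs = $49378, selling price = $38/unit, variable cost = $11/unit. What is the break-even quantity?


Formula: BEQ = Fixed Costs / (Price - Variable Cost)
Contribution margin = $38 - $11 = $27/unit
BEQ = ceil($49378 / $27/unit) = ceil(1828.81) = 1829 units

1829 units


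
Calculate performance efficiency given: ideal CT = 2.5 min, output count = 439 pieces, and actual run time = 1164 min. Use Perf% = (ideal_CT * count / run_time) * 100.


Formula: Performance = (Ideal CT * Total Count) / Run Time * 100
Ideal output time = 2.5 * 439 = 1097.5 min
Performance = 1097.5 / 1164 * 100 = 94.3%

94.3%


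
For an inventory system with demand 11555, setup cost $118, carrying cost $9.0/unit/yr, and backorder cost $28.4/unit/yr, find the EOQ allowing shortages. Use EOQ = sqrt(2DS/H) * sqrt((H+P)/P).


Formula: EOQ* = sqrt(2DS/H) * sqrt((H+P)/P)
Base EOQ = sqrt(2*11555*118/9.0) = 550.45 units
Correction = sqrt((9.0+28.4)/28.4) = 1.14756
EOQ* = 550.45 * 1.14756 = 631.7 units

631.7 units


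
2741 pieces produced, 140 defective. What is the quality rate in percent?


Formula: Quality Rate = Good Pieces / Total Pieces * 100
Good pieces = 2741 - 140 = 2601
QR = 2601 / 2741 * 100 = 94.9%

94.9%


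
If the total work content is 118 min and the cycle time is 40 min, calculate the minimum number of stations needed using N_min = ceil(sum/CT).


Formula: N_min = ceil(Sum of Task Times / Cycle Time)
N_min = ceil(118 min / 40 min) = ceil(2.95)
N_min = 3 stations

3


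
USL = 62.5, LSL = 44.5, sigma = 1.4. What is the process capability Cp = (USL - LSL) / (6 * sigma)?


Cp = (62.5 - 44.5) / (6 * 1.4)

2.14


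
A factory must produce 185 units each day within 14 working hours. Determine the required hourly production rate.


Formula: Production Rate = Daily Demand / Available Hours
Rate = 185 units/day / 14 hours/day
Rate = 13.2 units/hour

13.2 units/hour


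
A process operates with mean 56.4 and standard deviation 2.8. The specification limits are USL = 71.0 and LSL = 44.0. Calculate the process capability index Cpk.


Cpu = (71.0 - 56.4) / (3 * 2.8) = 1.74
Cpl = (56.4 - 44.0) / (3 * 2.8) = 1.48
Cpk = min(1.74, 1.48) = 1.48

1.48


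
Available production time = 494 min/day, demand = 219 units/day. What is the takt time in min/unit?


Formula: Takt Time = Available Production Time / Customer Demand
Takt = 494 min/day / 219 units/day
Takt = 2.26 min/unit

2.26 min/unit


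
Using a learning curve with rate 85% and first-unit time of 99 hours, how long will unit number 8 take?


Formula: T_n = T_1 * (learning_rate)^(log2(n)) where learning_rate = rate/100
Doublings = log2(8) = 3
T_n = 99 * 0.85^3
T_n = 99 * 0.6141 = 60.8 hours

60.8 hours


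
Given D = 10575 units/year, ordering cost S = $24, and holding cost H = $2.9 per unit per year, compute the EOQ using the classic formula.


Formula: EOQ = sqrt(2 * D * S / H)
Numerator: 2 * 10575 * 24 = 507600
2DS/H = 507600 / 2.9 = 175034.5
EOQ = sqrt(175034.5) = 418.4 units

418.4 units


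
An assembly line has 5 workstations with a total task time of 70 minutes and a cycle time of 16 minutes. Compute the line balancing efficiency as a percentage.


Formula: Efficiency = Sum of Task Times / (N_stations * CT) * 100
Total station capacity = 5 stations * 16 min = 80 min
Efficiency = 70 / 80 * 100 = 87.5%

87.5%


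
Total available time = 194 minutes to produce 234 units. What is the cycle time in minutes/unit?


Formula: CT = Available Time / Number of Units
CT = 194 min / 234 units
CT = 0.83 min/unit

0.83 min/unit


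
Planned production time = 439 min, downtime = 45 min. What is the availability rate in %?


Formula: Availability = (Planned Time - Downtime) / Planned Time * 100
Uptime = 439 - 45 = 394 min
Availability = 394 / 439 * 100 = 89.7%

89.7%
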